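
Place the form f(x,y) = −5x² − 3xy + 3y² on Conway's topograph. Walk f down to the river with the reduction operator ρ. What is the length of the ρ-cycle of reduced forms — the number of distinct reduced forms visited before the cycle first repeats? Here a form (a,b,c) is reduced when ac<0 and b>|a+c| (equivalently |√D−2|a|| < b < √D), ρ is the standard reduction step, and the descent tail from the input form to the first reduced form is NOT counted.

D = 69, ⌊√D⌋ = 8
descent: ρ → (3,3,-5)  [lands on river]
river: ρ → (-5,7,1)
river: ρ → (1,7,-5)
river: ρ → (-5,3,3)
ρ-cycle length = 4 (tail of 1 descent step not counted)

4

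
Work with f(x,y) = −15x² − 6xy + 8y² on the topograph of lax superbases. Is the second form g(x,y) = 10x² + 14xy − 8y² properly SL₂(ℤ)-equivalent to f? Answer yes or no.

D₁ = 516, D₂ = 516
river cycle of f (length 10): (8, 22, -1), (-1, 22, 8), (8, 10, -13), (-13, 16, 5), (5, 14, -16), (-16, 18, 3), (3, 18, -16), (-16, 14, 5), (5, 16, -13), (-13, 10, 8)
river cycle of g (length 10): (-8, 18, 6), (6, 18, -8), (-8, 14, 10), (10, 6, -12), (-12, 18, 4), (4, 22, -2), (-2, 22, 4), (4, 18, -12), (-12, 6, 10), (10, 14, -8)
cycles differ ⇒ inequivalent

no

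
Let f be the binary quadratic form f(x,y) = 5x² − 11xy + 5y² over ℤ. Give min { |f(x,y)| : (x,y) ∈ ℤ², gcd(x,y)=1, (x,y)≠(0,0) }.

descent: ρ → (5,1,-1)
descent: ρ → (-1,3,3)  [lands on river]
river: ρ → (3,3,-1)
closes: descent 2, river 2
min |a| on river = 1

1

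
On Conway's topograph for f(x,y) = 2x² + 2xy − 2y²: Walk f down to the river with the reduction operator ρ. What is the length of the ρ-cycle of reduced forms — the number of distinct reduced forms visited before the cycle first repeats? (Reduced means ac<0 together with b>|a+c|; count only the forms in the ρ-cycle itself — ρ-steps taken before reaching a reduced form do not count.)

D = 20, ⌊√D⌋ = 4
river: ρ → (-2,2,2)
river: ρ → (2,2,-2)
ρ-cycle length = 2 (tail of 0 descent steps not counted)

2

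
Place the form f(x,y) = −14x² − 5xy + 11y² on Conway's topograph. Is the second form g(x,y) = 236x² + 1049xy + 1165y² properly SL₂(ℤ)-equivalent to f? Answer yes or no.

D₁ = 641, D₂ = 641
river cycle of f (length 46): (11, 5, -14), (-14, 23, 2), (2, 25, -2), (-2, 23, 14), (14, 5, -11), (-11, 17, 8), (8, 15, -13), (-13, 11, 10), (10, 9, -14), (-14, 19, 5), … (36 more)
river cycle of g (length 46): (11, 5, -14), (-14, 23, 2), (2, 25, -2), (-2, 23, 14), (14, 5, -11), (-11, 17, 8), (8, 15, -13), (-13, 11, 10), (10, 9, -14), (-14, 19, 5), … (36 more)
cycles coincide ⇒ equivalent

yes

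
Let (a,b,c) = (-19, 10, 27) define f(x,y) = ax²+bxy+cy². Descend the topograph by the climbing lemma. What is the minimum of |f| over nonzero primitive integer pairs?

river: ρ → (27,44,-2)
river: ρ → (-2,44,27)
river: ρ → (27,10,-19)
river: ρ → (-19,28,18)
river: ρ → (18,44,-3)
river: ρ → (-3,46,3)
river: ρ → (3,44,-18)
river: ρ → (-18,28,19)
river: ρ → (19,10,-27)
river: ρ → (-27,44,2)
river: ρ → (2,44,-27)
river: ρ → (-27,10,19)
river: ρ → (19,28,-18)
river: ρ → (-18,44,3)
river: ρ → (3,46,-3)
river: ρ → (-3,44,18)
river: ρ → (18,28,-19)
river: ρ → (-19,10,27)
closes: descent 0, river 18
min |a| on river = 2

2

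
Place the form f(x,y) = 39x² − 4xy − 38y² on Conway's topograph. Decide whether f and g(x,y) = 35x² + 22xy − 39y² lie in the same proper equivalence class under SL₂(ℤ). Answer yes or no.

D₁ = 5944, D₂ = 5944
river cycle of f (length 12): (-38, 4, 39), (39, 74, -3), (-3, 76, 14), (14, 64, -33), (-33, 68, 10), (10, 72, -19), (-19, 42, 55), (55, 68, -6), (-6, 76, 7), (7, 64, -66), … (2 more)
river cycle of g (length 18): (-39, 56, 18), (18, 52, -45), (-45, 38, 25), (25, 62, -21), (-21, 64, 22), (22, 68, -15), (-15, 52, 54), (54, 56, -13), (-13, 74, 9), (9, 70, -29), … (8 more)
cycles differ ⇒ inequivalent

no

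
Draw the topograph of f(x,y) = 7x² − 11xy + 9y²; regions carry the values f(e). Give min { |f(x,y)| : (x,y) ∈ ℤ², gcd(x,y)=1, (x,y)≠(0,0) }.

translate: b→3 (≡-11 mod 14), so (7,-11,9)→(7,3,5)
flip: (7,3,5)→(5,-3,7)
reduced (well bottom): (5,-3,7) with a≤c, −a<b≤a
well minimum = a = 5

5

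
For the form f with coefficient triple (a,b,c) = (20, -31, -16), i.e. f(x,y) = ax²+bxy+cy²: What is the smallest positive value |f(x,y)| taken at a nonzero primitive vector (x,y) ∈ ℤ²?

descent: ρ → (-16,31,20)  [lands on river]
river: ρ → (20,9,-27)
river: ρ → (-27,45,2)
river: ρ → (2,47,-4)
river: ρ → (-4,41,35)
river: ρ → (35,29,-10)
river: ρ → (-10,31,32)
river: ρ → (32,33,-9)
river: ρ → (-9,39,20)
river: ρ → (20,41,-7)
river: ρ → (-7,43,14)
river: ρ → (14,41,-10)
river: ρ → (-10,39,18)
river: ρ → (18,33,-16)
closes: descent 1, river 14
min |a| on river = 2

2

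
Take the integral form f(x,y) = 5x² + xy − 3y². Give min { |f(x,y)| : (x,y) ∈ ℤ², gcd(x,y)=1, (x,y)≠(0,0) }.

descent: ρ → (-3,5,3)  [lands on river]
river: ρ → (3,7,-1)
river: ρ → (-1,7,3)
river: ρ → (3,5,-3)
river: ρ → (-3,7,1)
river: ρ → (1,7,-3)
closes: descent 1, river 6
min |a| on river = 1

1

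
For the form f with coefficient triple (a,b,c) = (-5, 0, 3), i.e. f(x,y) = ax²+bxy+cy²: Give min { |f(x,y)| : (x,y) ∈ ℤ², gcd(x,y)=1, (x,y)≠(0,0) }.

descent: ρ → (3,6,-2)  [lands on river]
river: ρ → (-2,6,3)
closes: descent 1, river 2
min |a| on river = 2

2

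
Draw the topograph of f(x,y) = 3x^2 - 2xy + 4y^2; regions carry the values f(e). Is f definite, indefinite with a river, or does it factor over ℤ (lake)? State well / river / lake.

D = b²−4ac = (-2)² − 4·3·4 = -44
D < 0 ⇒ definite ⇒ every region one sign ⇒ single well

well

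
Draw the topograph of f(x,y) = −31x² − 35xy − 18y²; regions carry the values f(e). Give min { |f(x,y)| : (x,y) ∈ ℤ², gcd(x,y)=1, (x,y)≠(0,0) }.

translate: b→-27 (≡35 mod 62), so (31,35,18)→(31,-27,14)
flip: (31,-27,14)→(14,27,31)
translate: b→-1 (≡27 mod 28), so (14,27,31)→(14,-1,18)
reduced (well bottom): (14,-1,18) with a≤c, −a<b≤a
well minimum |f| = |-14| = 14 (negative-definite)

14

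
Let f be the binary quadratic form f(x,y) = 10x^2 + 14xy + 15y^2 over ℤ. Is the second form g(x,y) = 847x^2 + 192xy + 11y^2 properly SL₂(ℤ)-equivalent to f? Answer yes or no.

D₁ = -404, D₂ = -404
f: translate: b→-6 (≡14 mod 20), so (10,14,15)→(10,-6,11)
f: reduced (well bottom): (10,-6,11) with a≤c, −a<b≤a
g: flip: (847,192,11)→(11,-192,847)
g: translate: b→6 (≡-192 mod 22), so (11,-192,847)→(11,6,10)
g: flip: (11,6,10)→(10,-6,11)
g: reduced (well bottom): (10,-6,11) with a≤c, −a<b≤a
reduced forms (10, -6, 11) vs (10, -6, 11) ⇒ equivalent

yes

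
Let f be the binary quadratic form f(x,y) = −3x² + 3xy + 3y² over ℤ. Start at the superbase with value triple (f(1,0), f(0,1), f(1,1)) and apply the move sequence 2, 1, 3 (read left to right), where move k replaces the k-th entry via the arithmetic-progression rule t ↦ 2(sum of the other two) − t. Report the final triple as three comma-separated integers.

start (-3,3,3) = (f(1,0),f(0,1),f(1,1))
replace slot 2: 2·((-3)+3) − 3 = -3 → (-3,-3,3)
replace slot 1: 2·((-3)+3) − (-3) = 3 → (3,-3,3)
replace slot 3: 2·(3+(-3)) − 3 = -3 → (3,-3,-3)

3,-3,-3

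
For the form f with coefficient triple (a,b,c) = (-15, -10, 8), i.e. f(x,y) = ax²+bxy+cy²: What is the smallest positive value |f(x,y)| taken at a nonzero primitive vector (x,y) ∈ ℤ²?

descent: ρ → (8,10,-15)  [lands on river]
river: ρ → (-15,20,3)
river: ρ → (3,22,-8)
river: ρ → (-8,10,15)
river: ρ → (15,20,-3)
river: ρ → (-3,22,8)
closes: descent 1, river 6
min |a| on river = 3

3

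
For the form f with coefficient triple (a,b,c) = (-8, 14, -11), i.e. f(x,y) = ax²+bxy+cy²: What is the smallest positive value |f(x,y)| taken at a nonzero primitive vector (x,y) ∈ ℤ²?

translate: b→2 (≡-14 mod 16), so (8,-14,11)→(8,2,5)
flip: (8,2,5)→(5,-2,8)
reduced (well bottom): (5,-2,8) with a≤c, −a<b≤a
well minimum |f| = |-5| = 5 (negative-definite)

5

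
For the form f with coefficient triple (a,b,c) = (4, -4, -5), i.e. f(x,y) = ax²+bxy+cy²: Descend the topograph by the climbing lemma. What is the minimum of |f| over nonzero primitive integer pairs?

descent: ρ → (-5,4,4)  [lands on river]
river: ρ → (4,4,-5)
river: ρ → (-5,6,3)
river: ρ → (3,6,-5)
closes: descent 1, river 4
min |a| on river = 3

3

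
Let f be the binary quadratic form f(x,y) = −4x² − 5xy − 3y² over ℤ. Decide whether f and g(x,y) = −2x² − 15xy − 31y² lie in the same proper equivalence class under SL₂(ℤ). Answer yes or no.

D₁ = -23, D₂ = -23
f is negative-definite; reduce −f:
−f: translate: b→-3 (≡5 mod 8), so (4,5,3)→(4,-3,2)
−f: flip: (4,-3,2)→(2,3,4)
−f: translate: b→-1 (≡3 mod 4), so (2,3,4)→(2,-1,3)
−f: reduced (well bottom): (2,-1,3) with a≤c, −a<b≤a
flip sign back: reduced form of f is (-2,1,-3)
g is negative-definite; reduce −g:
−g: translate: b→-1 (≡15 mod 4), so (2,15,31)→(2,-1,3)
−g: reduced (well bottom): (2,-1,3) with a≤c, −a<b≤a
flip sign back: reduced form of g is (-2,1,-3)
reduced forms (-2, 1, -3) vs (-2, 1, -3) ⇒ equivalent

yes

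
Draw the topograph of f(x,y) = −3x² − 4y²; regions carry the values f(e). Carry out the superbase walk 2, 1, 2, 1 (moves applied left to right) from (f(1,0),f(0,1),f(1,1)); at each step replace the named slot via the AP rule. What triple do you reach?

start (-3,-4,-7) = (f(1,0),f(0,1),f(1,1))
replace slot 2: 2·((-3)+(-7)) − (-4) = -16 → (-3,-16,-7)
replace slot 1: 2·((-16)+(-7)) − (-3) = -43 → (-43,-16,-7)
replace slot 2: 2·((-43)+(-7)) − (-16) = -84 → (-43,-84,-7)
replace slot 1: 2·((-84)+(-7)) − (-43) = -139 → (-139,-84,-7)

-139,-84,-7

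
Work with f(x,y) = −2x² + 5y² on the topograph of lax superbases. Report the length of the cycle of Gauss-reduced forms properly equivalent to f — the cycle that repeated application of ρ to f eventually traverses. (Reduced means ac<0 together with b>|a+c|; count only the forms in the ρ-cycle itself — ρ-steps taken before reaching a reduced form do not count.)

D = 40, ⌊√D⌋ = 6
descent: ρ → (5,0,-2)
descent: ρ → (-2,4,3)  [lands on river]
river: ρ → (3,2,-3)
river: ρ → (-3,4,2)
river: ρ → (2,4,-3)
river: ρ → (-3,2,3)
river: ρ → (3,4,-2)
ρ-cycle length = 6 (tail of 2 descent steps not counted)

6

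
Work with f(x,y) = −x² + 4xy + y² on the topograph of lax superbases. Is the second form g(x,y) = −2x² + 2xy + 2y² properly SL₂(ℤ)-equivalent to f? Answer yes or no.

D₁ = 20, D₂ = 20
river cycle of f (length 2): (1, 4, -1), (-1, 4, 1)
river cycle of g (length 2): (2, 2, -2), (-2, 2, 2)
cycles differ ⇒ inequivalent

no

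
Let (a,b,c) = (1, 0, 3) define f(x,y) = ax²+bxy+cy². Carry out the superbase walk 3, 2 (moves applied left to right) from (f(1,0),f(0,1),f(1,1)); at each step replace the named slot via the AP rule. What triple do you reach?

start (1,3,4) = (f(1,0),f(0,1),f(1,1))
replace slot 3: 2·(1+3) − 4 = 4 → (1,3,4)
replace slot 2: 2·(1+4) − 3 = 7 → (1,7,4)

1,7,4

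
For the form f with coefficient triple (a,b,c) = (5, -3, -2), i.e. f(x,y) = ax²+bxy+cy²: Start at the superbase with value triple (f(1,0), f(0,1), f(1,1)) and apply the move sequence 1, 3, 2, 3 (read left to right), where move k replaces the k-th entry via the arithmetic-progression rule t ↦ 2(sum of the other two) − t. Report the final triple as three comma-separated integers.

start (5,-2,0) = (f(1,0),f(0,1),f(1,1))
replace slot 1: 2·((-2)+0) − 5 = -9 → (-9,-2,0)
replace slot 3: 2·((-9)+(-2)) − 0 = -22 → (-9,-2,-22)
replace slot 2: 2·((-9)+(-22)) − (-2) = -60 → (-9,-60,-22)
replace slot 3: 2·((-9)+(-60)) − (-22) = -116 → (-9,-60,-116)

-9,-60,-116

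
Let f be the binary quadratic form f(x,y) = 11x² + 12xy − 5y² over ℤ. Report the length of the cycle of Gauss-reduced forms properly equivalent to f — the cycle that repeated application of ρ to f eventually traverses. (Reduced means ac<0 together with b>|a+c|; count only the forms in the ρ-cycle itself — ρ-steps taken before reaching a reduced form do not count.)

D = 364, ⌊√D⌋ = 19
river: ρ → (-5,18,2)
river: ρ → (2,18,-5)
river: ρ → (-5,12,11)
river: ρ → (11,10,-6)
river: ρ → (-6,14,7)
river: ρ → (7,14,-6)
river: ρ → (-6,10,11)
river: ρ → (11,12,-5)
ρ-cycle length = 8 (tail of 0 descent steps not counted)

8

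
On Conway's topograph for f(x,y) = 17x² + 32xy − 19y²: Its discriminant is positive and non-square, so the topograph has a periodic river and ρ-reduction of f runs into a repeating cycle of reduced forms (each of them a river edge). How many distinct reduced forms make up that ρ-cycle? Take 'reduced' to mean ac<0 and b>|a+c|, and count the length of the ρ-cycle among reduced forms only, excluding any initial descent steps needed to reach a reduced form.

D = 2316, ⌊√D⌋ = 48
river: ρ → (-19,44,5)
river: ρ → (5,46,-10)
river: ρ → (-10,34,29)
river: ρ → (29,24,-15)
river: ρ → (-15,36,17)
river: ρ → (17,32,-19)
ρ-cycle length = 6 (tail of 0 descent steps not counted)

6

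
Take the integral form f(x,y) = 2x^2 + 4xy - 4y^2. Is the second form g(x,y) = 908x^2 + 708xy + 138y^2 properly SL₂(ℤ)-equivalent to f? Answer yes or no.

D₁ = 48, D₂ = 48
river cycle of f (length 2): (-4, 4, 2), (2, 4, -4)
river cycle of g (length 2): (2, 4, -4), (-4, 4, 2)
cycles coincide ⇒ equivalent

yes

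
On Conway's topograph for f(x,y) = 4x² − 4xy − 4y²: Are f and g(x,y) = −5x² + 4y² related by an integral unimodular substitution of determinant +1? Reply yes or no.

D₁ = 80, D₂ = 80
river cycle of f (length 2): (-4, 4, 4), (4, 4, -4)
river cycle of g (length 2): (4, 8, -1), (-1, 8, 4)
cycles differ ⇒ inequivalent

no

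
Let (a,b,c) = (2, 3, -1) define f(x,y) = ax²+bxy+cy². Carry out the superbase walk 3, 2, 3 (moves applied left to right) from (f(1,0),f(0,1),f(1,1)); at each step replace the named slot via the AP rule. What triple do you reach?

start (2,-1,4) = (f(1,0),f(0,1),f(1,1))
replace slot 3: 2·(2+(-1)) − 4 = -2 → (2,-1,-2)
replace slot 2: 2·(2+(-2)) − (-1) = 1 → (2,1,-2)
replace slot 3: 2·(2+1) − (-2) = 8 → (2,1,8)

2,1,8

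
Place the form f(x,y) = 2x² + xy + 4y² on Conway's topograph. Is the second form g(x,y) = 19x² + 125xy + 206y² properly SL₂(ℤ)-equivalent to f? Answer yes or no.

D₁ = -31, D₂ = -31
f: reduced (well bottom): (2,1,4) with a≤c, −a<b≤a
g: translate: b→11 (≡125 mod 38), so (19,125,206)→(19,11,2)
g: flip: (19,11,2)→(2,-11,19)
g: translate: b→1 (≡-11 mod 4), so (2,-11,19)→(2,1,4)
g: reduced (well bottom): (2,1,4) with a≤c, −a<b≤a
reduced forms (2, 1, 4) vs (2, 1, 4) ⇒ equivalent

yes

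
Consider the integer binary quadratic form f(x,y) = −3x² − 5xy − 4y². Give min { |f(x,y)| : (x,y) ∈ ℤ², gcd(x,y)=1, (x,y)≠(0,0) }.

translate: b→-1 (≡5 mod 6), so (3,5,4)→(3,-1,2)
flip: (3,-1,2)→(2,1,3)
reduced (well bottom): (2,1,3) with a≤c, −a<b≤a
well minimum |f| = |-2| = 2 (negative-definite)

2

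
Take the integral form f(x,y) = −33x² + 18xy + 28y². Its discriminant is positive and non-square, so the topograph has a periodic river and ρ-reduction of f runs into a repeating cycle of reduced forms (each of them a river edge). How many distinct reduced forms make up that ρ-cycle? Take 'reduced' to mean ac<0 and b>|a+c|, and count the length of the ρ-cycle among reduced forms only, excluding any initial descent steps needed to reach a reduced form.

D = 4020, ⌊√D⌋ = 63
river: ρ → (28,38,-23)
river: ρ → (-23,54,12)
river: ρ → (12,42,-47)
river: ρ → (-47,52,7)
river: ρ → (7,60,-15)
river: ρ → (-15,60,7)
river: ρ → (7,52,-47)
river: ρ → (-47,42,12)
river: ρ → (12,54,-23)
river: ρ → (-23,38,28)
river: ρ → (28,18,-33)
river: ρ → (-33,48,13)
river: ρ → (13,56,-17)
river: ρ → (-17,46,28)
river: ρ → (28,10,-35)
river: ρ → (-35,60,3)
river: ρ → (3,60,-35)
river: ρ → (-35,10,28)
river: ρ → (28,46,-17)
river: ρ → (-17,56,13)
river: ρ → (13,48,-33)
river: ρ → (-33,18,28)
ρ-cycle length = 22 (tail of 0 descent steps not counted)

22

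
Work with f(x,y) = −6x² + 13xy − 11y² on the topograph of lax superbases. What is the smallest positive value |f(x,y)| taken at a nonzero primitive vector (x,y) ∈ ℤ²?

translate: b→-1 (≡-13 mod 12), so (6,-13,11)→(6,-1,4)
flip: (6,-1,4)→(4,1,6)
reduced (well bottom): (4,1,6) with a≤c, −a<b≤a
well minimum |f| = |-4| = 4 (negative-definite)

4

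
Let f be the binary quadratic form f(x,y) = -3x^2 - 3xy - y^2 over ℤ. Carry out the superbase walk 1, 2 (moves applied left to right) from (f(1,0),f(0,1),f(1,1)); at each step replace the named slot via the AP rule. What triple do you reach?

start (-3,-1,-7) = (f(1,0),f(0,1),f(1,1))
replace slot 1: 2·((-1)+(-7)) − (-3) = -13 → (-13,-1,-7)
replace slot 2: 2·((-13)+(-7)) − (-1) = -39 → (-13,-39,-7)

-13,-39,-7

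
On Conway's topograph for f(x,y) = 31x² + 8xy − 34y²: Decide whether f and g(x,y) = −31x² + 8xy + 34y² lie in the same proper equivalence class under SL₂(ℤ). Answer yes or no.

D₁ = 4280, D₂ = 4280
river cycle of f (length 14): (-34, 60, 5), (5, 60, -34), (-34, 8, 31), (31, 54, -11), (-11, 56, 26), (26, 48, -19), (-19, 28, 46), (46, 64, -1), (-1, 64, 46), (46, 28, -19), … (4 more)
river cycle of g (length 14): (34, 60, -5), (-5, 60, 34), (34, 8, -31), (-31, 54, 11), (11, 56, -26), (-26, 48, 19), (19, 28, -46), (-46, 64, 1), (1, 64, -46), (-46, 28, 19), … (4 more)
cycles differ ⇒ inequivalent

no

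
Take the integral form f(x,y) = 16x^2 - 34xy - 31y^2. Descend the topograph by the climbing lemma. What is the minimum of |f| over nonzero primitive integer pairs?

descent: ρ → (-31,34,16)  [lands on river]
river: ρ → (16,30,-35)
river: ρ → (-35,40,11)
river: ρ → (11,48,-19)
river: ρ → (-19,28,31)
river: ρ → (31,34,-16)
river: ρ → (-16,30,35)
river: ρ → (35,40,-11)
river: ρ → (-11,48,19)
river: ρ → (19,28,-31)
closes: descent 1, river 10
min |a| on river = 11

11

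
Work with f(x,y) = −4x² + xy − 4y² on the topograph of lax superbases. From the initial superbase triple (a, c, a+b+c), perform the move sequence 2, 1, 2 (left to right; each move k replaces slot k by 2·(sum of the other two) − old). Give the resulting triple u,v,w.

start (-4,-4,-7) = (f(1,0),f(0,1),f(1,1))
replace slot 2: 2·((-4)+(-7)) − (-4) = -18 → (-4,-18,-7)
replace slot 1: 2·((-18)+(-7)) − (-4) = -46 → (-46,-18,-7)
replace slot 2: 2·((-46)+(-7)) − (-18) = -88 → (-46,-88,-7)

-46,-88,-7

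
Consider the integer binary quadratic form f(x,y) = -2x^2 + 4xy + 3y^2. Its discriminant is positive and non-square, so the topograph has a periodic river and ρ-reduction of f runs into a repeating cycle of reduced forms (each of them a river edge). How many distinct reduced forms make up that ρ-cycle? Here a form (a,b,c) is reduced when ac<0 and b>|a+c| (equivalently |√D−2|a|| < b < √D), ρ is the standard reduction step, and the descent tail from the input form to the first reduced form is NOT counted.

D = 40, ⌊√D⌋ = 6
river: ρ → (3,2,-3)
river: ρ → (-3,4,2)
river: ρ → (2,4,-3)
river: ρ → (-3,2,3)
river: ρ → (3,4,-2)
river: ρ → (-2,4,3)
ρ-cycle length = 6 (tail of 0 descent steps not counted)

6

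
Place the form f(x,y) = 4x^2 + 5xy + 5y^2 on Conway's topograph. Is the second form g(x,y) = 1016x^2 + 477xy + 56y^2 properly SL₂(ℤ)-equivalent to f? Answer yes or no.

D₁ = -55, D₂ = -55
f: translate: b→-3 (≡5 mod 8), so (4,5,5)→(4,-3,4)
f: flip: (4,-3,4)→(4,3,4)
f: reduced (well bottom): (4,3,4) with a≤c, −a<b≤a
g: flip: (1016,477,56)→(56,-477,1016)
g: translate: b→-29 (≡-477 mod 112), so (56,-477,1016)→(56,-29,4)
g: flip: (56,-29,4)→(4,29,56)
g: translate: b→-3 (≡29 mod 8), so (4,29,56)→(4,-3,4)
g: flip: (4,-3,4)→(4,3,4)
g: reduced (well bottom): (4,3,4) with a≤c, −a<b≤a
reduced forms (4, 3, 4) vs (4, 3, 4) ⇒ equivalent

yes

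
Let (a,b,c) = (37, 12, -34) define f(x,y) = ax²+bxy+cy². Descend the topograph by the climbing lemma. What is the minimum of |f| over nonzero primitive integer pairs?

river: ρ → (-34,56,15)
river: ρ → (15,64,-18)
river: ρ → (-18,44,45)
river: ρ → (45,46,-17)
river: ρ → (-17,56,30)
river: ρ → (30,64,-9)
river: ρ → (-9,62,37)
river: ρ → (37,12,-34)
closes: descent 0, river 8
min |a| on river = 9

9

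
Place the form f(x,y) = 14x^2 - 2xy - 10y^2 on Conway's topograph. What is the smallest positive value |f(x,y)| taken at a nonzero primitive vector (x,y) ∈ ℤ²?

descent: ρ → (-10,22,2)  [lands on river]
river: ρ → (2,22,-10)
river: ρ → (-10,18,6)
river: ρ → (6,18,-10)
closes: descent 1, river 4
min |a| on river = 2

2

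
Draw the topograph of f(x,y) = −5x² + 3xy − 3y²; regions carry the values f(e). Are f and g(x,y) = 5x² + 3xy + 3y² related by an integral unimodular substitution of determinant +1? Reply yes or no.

D₁ = -51, D₂ = -51
f is negative-definite; reduce −f:
−f: flip: (5,-3,3)→(3,3,5)
−f: reduced (well bottom): (3,3,5) with a≤c, −a<b≤a
flip sign back: reduced form of f is (-3,-3,-5)
g: flip: (5,3,3)→(3,-3,5)
g: translate: b→3 (≡-3 mod 6), so (3,-3,5)→(3,3,5)
g: reduced (well bottom): (3,3,5) with a≤c, −a<b≤a
reduced forms (-3, -3, -5) vs (3, 3, 5) ⇒ inequivalent

no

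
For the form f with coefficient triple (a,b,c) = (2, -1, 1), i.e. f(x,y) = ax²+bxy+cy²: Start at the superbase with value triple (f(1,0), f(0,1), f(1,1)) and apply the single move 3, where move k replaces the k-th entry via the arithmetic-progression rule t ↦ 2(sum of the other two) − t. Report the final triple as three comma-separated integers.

start (2,1,2) = (f(1,0),f(0,1),f(1,1))
replace slot 3: 2·(2+1) − 2 = 4 → (2,1,4)

2,1,4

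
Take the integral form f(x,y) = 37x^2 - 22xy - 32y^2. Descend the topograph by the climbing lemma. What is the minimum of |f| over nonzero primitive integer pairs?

descent: ρ → (-32,22,37)  [lands on river]
river: ρ → (37,52,-17)
river: ρ → (-17,50,40)
river: ρ → (40,30,-27)
river: ρ → (-27,24,43)
river: ρ → (43,62,-8)
river: ρ → (-8,66,27)
river: ρ → (27,42,-32)
closes: descent 1, river 8
min |a| on river = 8

8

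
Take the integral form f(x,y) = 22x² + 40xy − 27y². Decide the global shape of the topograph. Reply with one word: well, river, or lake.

D = b²−4ac = 40² − 4·22·(-27) = 3976
D > 0 non-square ⇒ indefinite ⇒ periodic river

river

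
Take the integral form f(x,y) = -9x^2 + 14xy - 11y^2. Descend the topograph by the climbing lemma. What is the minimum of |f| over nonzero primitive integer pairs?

translate: b→4 (≡-14 mod 18), so (9,-14,11)→(9,4,6)
flip: (9,4,6)→(6,-4,9)
reduced (well bottom): (6,-4,9) with a≤c, −a<b≤a
well minimum |f| = |-6| = 6 (negative-definite)

6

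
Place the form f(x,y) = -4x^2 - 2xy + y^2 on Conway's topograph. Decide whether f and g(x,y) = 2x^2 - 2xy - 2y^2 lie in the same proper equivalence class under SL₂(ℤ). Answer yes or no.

D₁ = 20, D₂ = 20
river cycle of f (length 2): (1, 4, -1), (-1, 4, 1)
river cycle of g (length 2): (-2, 2, 2), (2, 2, -2)
cycles differ ⇒ inequivalent

no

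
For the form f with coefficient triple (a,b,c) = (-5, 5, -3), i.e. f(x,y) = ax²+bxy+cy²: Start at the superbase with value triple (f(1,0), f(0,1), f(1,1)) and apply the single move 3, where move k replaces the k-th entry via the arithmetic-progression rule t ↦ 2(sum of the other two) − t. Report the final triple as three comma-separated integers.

start (-5,-3,-3) = (f(1,0),f(0,1),f(1,1))
replace slot 3: 2·((-5)+(-3)) − (-3) = -13 → (-5,-3,-13)

-5,-3,-13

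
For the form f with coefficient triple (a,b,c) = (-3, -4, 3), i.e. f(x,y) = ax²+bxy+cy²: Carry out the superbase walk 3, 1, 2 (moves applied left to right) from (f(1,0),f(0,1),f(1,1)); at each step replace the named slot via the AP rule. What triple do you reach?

start (-3,3,-4) = (f(1,0),f(0,1),f(1,1))
replace slot 3: 2·((-3)+3) − (-4) = 4 → (-3,3,4)
replace slot 1: 2·(3+4) − (-3) = 17 → (17,3,4)
replace slot 2: 2·(17+4) − 3 = 39 → (17,39,4)

17,39,4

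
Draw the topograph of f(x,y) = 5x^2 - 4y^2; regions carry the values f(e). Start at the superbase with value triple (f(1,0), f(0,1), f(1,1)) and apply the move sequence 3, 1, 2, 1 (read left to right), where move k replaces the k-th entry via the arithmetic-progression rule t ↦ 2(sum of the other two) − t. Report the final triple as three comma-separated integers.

start (5,-4,1) = (f(1,0),f(0,1),f(1,1))
replace slot 3: 2·(5+(-4)) − 1 = 1 → (5,-4,1)
replace slot 1: 2·((-4)+1) − 5 = -11 → (-11,-4,1)
replace slot 2: 2·((-11)+1) − (-4) = -16 → (-11,-16,1)
replace slot 1: 2·((-16)+1) − (-11) = -19 → (-19,-16,1)

-19,-16,1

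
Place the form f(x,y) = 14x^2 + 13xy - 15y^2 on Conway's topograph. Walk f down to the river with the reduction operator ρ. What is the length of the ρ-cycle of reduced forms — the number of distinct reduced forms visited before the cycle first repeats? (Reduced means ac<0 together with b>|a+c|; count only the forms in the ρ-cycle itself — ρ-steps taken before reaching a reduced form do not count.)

D = 1009, ⌊√D⌋ = 31
river: ρ → (-15,17,12)
river: ρ → (12,31,-1)
river: ρ → (-1,31,12)
river: ρ → (12,17,-15)
river: ρ → (-15,13,14)
river: ρ → (14,15,-14)
river: ρ → (-14,13,15)
river: ρ → (15,17,-12)
river: ρ → (-12,31,1)
river: ρ → (1,31,-12)
river: ρ → (-12,17,15)
river: ρ → (15,13,-14)
river: ρ → (-14,15,14)
river: ρ → (14,13,-15)
ρ-cycle length = 14 (tail of 0 descent steps not counted)

14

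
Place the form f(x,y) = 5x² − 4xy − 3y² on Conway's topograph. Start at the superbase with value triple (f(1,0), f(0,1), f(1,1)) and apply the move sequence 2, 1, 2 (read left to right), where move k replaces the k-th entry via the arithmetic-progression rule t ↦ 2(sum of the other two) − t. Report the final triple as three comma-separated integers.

start (5,-3,-2) = (f(1,0),f(0,1),f(1,1))
replace slot 2: 2·(5+(-2)) − (-3) = 9 → (5,9,-2)
replace slot 1: 2·(9+(-2)) − 5 = 9 → (9,9,-2)
replace slot 2: 2·(9+(-2)) − 9 = 5 → (9,5,-2)

9,5,-2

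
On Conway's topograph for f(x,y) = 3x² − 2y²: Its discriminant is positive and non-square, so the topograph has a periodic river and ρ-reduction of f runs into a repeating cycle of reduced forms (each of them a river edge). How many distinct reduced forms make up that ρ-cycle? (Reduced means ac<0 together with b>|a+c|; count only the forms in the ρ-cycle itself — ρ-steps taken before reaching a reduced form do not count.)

D = 24, ⌊√D⌋ = 4
descent: ρ → (-2,4,1)  [lands on river]
river: ρ → (1,4,-2)
ρ-cycle length = 2 (tail of 1 descent step not counted)

2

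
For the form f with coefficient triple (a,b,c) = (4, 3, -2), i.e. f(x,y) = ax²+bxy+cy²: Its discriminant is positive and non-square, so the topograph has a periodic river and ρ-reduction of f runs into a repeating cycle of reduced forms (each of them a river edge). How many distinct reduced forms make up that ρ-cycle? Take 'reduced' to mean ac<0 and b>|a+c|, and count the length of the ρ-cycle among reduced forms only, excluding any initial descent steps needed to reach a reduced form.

D = 41, ⌊√D⌋ = 6
river: ρ → (-2,5,2)
river: ρ → (2,3,-4)
river: ρ → (-4,5,1)
river: ρ → (1,5,-4)
river: ρ → (-4,3,2)
river: ρ → (2,5,-2)
river: ρ → (-2,3,4)
river: ρ → (4,5,-1)
river: ρ → (-1,5,4)
river: ρ → (4,3,-2)
ρ-cycle length = 10 (tail of 0 descent steps not counted)

10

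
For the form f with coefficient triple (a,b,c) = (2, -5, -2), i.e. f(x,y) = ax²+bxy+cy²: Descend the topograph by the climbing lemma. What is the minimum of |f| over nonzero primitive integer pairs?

descent: ρ → (-2,5,2)  [lands on river]
river: ρ → (2,3,-4)
river: ρ → (-4,5,1)
river: ρ → (1,5,-4)
river: ρ → (-4,3,2)
river: ρ → (2,5,-2)
river: ρ → (-2,3,4)
river: ρ → (4,5,-1)
river: ρ → (-1,5,4)
river: ρ → (4,3,-2)
closes: descent 1, river 10
min |a| on river = 1

1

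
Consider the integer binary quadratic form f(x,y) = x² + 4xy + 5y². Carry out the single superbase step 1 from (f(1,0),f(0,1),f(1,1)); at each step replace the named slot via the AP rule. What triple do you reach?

start (1,5,10) = (f(1,0),f(0,1),f(1,1))
replace slot 1: 2·(5+10) − 1 = 29 → (29,5,10)

29,5,10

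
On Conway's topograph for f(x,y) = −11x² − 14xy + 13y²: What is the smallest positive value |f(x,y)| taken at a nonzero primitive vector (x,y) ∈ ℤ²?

descent: ρ → (13,14,-11)  [lands on river]
river: ρ → (-11,8,16)
river: ρ → (16,24,-3)
river: ρ → (-3,24,16)
river: ρ → (16,8,-11)
river: ρ → (-11,14,13)
river: ρ → (13,12,-12)
river: ρ → (-12,12,13)
closes: descent 1, river 8
min |a| on river = 3

3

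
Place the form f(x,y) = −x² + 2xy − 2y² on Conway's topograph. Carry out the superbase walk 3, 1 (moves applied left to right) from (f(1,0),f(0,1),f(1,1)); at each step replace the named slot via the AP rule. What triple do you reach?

start (-1,-2,-1) = (f(1,0),f(0,1),f(1,1))
replace slot 3: 2·((-1)+(-2)) − (-1) = -5 → (-1,-2,-5)
replace slot 1: 2·((-2)+(-5)) − (-1) = -13 → (-13,-2,-5)

-13,-2,-5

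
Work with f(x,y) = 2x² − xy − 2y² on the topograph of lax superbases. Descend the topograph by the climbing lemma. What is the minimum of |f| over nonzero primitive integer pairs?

descent: ρ → (-2,1,2)  [lands on river]
river: ρ → (2,3,-1)
river: ρ → (-1,3,2)
river: ρ → (2,1,-2)
river: ρ → (-2,3,1)
river: ρ → (1,3,-2)
closes: descent 1, river 6
min |a| on river = 1

1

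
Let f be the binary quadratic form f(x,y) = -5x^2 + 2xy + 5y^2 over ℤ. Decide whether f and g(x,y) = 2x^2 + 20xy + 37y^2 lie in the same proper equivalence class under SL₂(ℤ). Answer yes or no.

D₁ = 104, D₂ = 104
river cycle of f (length 6): (5, 8, -2), (-2, 8, 5), (5, 2, -5), (-5, 8, 2), (2, 8, -5), (-5, 2, 5)
river cycle of g (length 6): (2, 8, -5), (-5, 2, 5), (5, 8, -2), (-2, 8, 5), (5, 2, -5), (-5, 8, 2)
cycles coincide ⇒ equivalent

yes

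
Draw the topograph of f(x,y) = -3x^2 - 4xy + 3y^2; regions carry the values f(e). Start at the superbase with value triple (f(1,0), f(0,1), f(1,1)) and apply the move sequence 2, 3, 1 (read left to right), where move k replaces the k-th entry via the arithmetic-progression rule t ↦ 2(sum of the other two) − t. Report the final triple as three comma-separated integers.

start (-3,3,-4) = (f(1,0),f(0,1),f(1,1))
replace slot 2: 2·((-3)+(-4)) − 3 = -17 → (-3,-17,-4)
replace slot 3: 2·((-3)+(-17)) − (-4) = -36 → (-3,-17,-36)
replace slot 1: 2·((-17)+(-36)) − (-3) = -103 → (-103,-17,-36)

-103,-17,-36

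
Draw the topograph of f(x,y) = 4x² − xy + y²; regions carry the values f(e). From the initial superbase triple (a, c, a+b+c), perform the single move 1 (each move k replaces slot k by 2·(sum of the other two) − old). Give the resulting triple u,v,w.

start (4,1,4) = (f(1,0),f(0,1),f(1,1))
replace slot 1: 2·(1+4) − 4 = 6 → (6,1,4)

6,1,4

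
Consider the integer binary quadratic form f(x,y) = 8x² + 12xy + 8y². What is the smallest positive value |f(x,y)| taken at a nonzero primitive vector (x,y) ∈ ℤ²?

translate: b→-4 (≡12 mod 16), so (8,12,8)→(8,-4,4)
flip: (8,-4,4)→(4,4,8)
reduced (well bottom): (4,4,8) with a≤c, −a<b≤a
well minimum = a = 4

4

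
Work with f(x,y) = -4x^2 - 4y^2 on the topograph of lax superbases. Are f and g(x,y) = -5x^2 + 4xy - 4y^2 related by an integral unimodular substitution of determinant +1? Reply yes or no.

D₁ = -64, D₂ = -64
f is negative-definite; reduce −f:
−f: reduced (well bottom): (4,0,4) with a≤c, −a<b≤a
flip sign back: reduced form of f is (-4,0,-4)
g is negative-definite; reduce −g:
−g: flip: (5,-4,4)→(4,4,5)
−g: reduced (well bottom): (4,4,5) with a≤c, −a<b≤a
flip sign back: reduced form of g is (-4,-4,-5)
reduced forms (-4, 0, -4) vs (-4, -4, -5) ⇒ inequivalent

no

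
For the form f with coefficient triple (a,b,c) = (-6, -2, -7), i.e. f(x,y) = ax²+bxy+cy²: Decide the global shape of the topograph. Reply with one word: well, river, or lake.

D = b²−4ac = (-2)² − 4·(-6)·(-7) = -164
D < 0 ⇒ definite ⇒ every region one sign ⇒ single well

well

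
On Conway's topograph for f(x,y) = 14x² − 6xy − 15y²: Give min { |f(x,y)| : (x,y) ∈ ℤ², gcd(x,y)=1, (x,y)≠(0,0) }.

descent: ρ → (-15,6,14)  [lands on river]
river: ρ → (14,22,-7)
river: ρ → (-7,20,17)
river: ρ → (17,14,-10)
river: ρ → (-10,26,5)
river: ρ → (5,24,-15)
closes: descent 1, river 6
min |a| on river = 5

5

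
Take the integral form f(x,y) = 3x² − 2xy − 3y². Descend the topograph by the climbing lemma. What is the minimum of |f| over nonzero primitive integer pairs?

descent: ρ → (-3,2,3)  [lands on river]
river: ρ → (3,4,-2)
river: ρ → (-2,4,3)
river: ρ → (3,2,-3)
river: ρ → (-3,4,2)
river: ρ → (2,4,-3)
closes: descent 1, river 6
min |a| on river = 2

2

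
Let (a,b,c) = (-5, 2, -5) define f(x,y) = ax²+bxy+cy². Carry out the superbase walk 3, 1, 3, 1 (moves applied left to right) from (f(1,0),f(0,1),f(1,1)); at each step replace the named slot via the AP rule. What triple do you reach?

start (-5,-5,-8) = (f(1,0),f(0,1),f(1,1))
replace slot 3: 2·((-5)+(-5)) − (-8) = -12 → (-5,-5,-12)
replace slot 1: 2·((-5)+(-12)) − (-5) = -29 → (-29,-5,-12)
replace slot 3: 2·((-29)+(-5)) − (-12) = -56 → (-29,-5,-56)
replace slot 1: 2·((-5)+(-56)) − (-29) = -93 → (-93,-5,-56)

-93,-5,-56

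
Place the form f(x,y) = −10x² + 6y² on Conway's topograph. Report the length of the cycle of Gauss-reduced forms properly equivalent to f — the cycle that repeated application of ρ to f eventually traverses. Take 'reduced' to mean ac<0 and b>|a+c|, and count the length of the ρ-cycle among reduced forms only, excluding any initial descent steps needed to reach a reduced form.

D = 240, ⌊√D⌋ = 15
descent: ρ → (6,12,-4)  [lands on river]
river: ρ → (-4,12,6)
ρ-cycle length = 2 (tail of 1 descent step not counted)

2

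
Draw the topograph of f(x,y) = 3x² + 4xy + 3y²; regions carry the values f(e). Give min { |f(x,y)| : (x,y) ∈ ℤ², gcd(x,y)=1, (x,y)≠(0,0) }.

translate: b→-2 (≡4 mod 6), so (3,4,3)→(3,-2,2)
flip: (3,-2,2)→(2,2,3)
reduced (well bottom): (2,2,3) with a≤c, −a<b≤a
well minimum = a = 2

2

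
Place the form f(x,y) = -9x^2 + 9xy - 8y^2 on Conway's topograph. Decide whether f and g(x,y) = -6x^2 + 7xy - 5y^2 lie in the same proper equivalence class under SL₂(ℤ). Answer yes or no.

D₁ = -207, D₂ = -71
discriminants differ ⇒ not SL₂(ℤ)-equivalent

no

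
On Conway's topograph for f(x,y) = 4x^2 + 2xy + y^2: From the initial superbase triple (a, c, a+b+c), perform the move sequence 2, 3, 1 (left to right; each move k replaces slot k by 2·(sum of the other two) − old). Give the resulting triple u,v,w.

start (4,1,7) = (f(1,0),f(0,1),f(1,1))
replace slot 2: 2·(4+7) − 1 = 21 → (4,21,7)
replace slot 3: 2·(4+21) − 7 = 43 → (4,21,43)
replace slot 1: 2·(21+43) − 4 = 124 → (124,21,43)

124,21,43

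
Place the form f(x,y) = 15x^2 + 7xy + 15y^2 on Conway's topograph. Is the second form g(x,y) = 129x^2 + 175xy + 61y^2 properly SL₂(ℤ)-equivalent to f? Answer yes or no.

D₁ = -851, D₂ = -851
f: reduced (well bottom): (15,7,15) with a≤c, −a<b≤a
g: translate: b→-83 (≡175 mod 258), so (129,175,61)→(129,-83,15)
g: flip: (129,-83,15)→(15,83,129)
g: translate: b→-7 (≡83 mod 30), so (15,83,129)→(15,-7,15)
g: flip: (15,-7,15)→(15,7,15)
g: reduced (well bottom): (15,7,15) with a≤c, −a<b≤a
reduced forms (15, 7, 15) vs (15, 7, 15) ⇒ equivalent

yes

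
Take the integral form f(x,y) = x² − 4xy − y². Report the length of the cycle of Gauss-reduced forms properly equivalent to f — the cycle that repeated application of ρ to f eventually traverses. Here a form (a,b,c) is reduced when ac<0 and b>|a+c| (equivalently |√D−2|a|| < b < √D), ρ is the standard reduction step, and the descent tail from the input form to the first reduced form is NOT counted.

D = 20, ⌊√D⌋ = 4
descent: ρ → (-1,4,1)  [lands on river]
river: ρ → (1,4,-1)
ρ-cycle length = 2 (tail of 1 descent step not counted)

2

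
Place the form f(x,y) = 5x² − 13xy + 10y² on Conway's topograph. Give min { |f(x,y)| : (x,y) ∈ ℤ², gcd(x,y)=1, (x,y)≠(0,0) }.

translate: b→-3 (≡-13 mod 10), so (5,-13,10)→(5,-3,2)
flip: (5,-3,2)→(2,3,5)
translate: b→-1 (≡3 mod 4), so (2,3,5)→(2,-1,4)
reduced (well bottom): (2,-1,4) with a≤c, −a<b≤a
well minimum = a = 2

2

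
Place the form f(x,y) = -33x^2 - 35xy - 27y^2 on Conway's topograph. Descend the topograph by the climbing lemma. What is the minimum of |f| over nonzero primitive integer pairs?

translate: b→-31 (≡35 mod 66), so (33,35,27)→(33,-31,25)
flip: (33,-31,25)→(25,31,33)
translate: b→-19 (≡31 mod 50), so (25,31,33)→(25,-19,27)
reduced (well bottom): (25,-19,27) with a≤c, −a<b≤a
well minimum |f| = |-25| = 25 (negative-definite)

25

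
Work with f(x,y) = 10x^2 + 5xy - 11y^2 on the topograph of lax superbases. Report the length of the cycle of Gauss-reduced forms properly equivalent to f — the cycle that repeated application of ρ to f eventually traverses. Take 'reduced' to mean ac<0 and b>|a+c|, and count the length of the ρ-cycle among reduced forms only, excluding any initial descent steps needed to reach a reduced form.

D = 465, ⌊√D⌋ = 21
river: ρ → (-11,17,4)
river: ρ → (4,15,-15)
river: ρ → (-15,15,4)
river: ρ → (4,17,-11)
river: ρ → (-11,5,10)
river: ρ → (10,15,-6)
river: ρ → (-6,21,1)
river: ρ → (1,21,-6)
river: ρ → (-6,15,10)
river: ρ → (10,5,-11)
ρ-cycle length = 10 (tail of 0 descent steps not counted)

10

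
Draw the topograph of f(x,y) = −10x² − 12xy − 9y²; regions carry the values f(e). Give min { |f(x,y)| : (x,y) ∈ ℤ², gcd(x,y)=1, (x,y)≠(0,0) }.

translate: b→-8 (≡12 mod 20), so (10,12,9)→(10,-8,7)
flip: (10,-8,7)→(7,8,10)
translate: b→-6 (≡8 mod 14), so (7,8,10)→(7,-6,9)
reduced (well bottom): (7,-6,9) with a≤c, −a<b≤a
well minimum |f| = |-7| = 7 (negative-definite)

7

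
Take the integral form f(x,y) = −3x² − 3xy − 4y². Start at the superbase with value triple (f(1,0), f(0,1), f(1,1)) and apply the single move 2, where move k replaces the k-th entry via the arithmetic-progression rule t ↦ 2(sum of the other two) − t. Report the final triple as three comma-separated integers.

start (-3,-4,-10) = (f(1,0),f(0,1),f(1,1))
replace slot 2: 2·((-3)+(-10)) − (-4) = -22 → (-3,-22,-10)

-3,-22,-10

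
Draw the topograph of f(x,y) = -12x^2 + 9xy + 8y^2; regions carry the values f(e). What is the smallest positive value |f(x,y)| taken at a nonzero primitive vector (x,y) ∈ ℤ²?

river: ρ → (8,7,-13)
river: ρ → (-13,19,2)
river: ρ → (2,21,-3)
river: ρ → (-3,21,2)
river: ρ → (2,19,-13)
river: ρ → (-13,7,8)
river: ρ → (8,9,-12)
river: ρ → (-12,15,5)
river: ρ → (5,15,-12)
river: ρ → (-12,9,8)
closes: descent 0, river 10
min |a| on river = 2

2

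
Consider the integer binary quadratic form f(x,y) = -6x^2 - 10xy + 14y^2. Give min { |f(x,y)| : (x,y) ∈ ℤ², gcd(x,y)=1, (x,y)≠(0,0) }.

descent: ρ → (14,10,-6)  [lands on river]
river: ρ → (-6,14,10)
river: ρ → (10,6,-10)
river: ρ → (-10,14,6)
river: ρ → (6,10,-14)
river: ρ → (-14,18,2)
river: ρ → (2,18,-14)
river: ρ → (-14,10,6)
river: ρ → (6,14,-10)
river: ρ → (-10,6,10)
river: ρ → (10,14,-6)
river: ρ → (-6,10,14)
river: ρ → (14,18,-2)
river: ρ → (-2,18,14)
closes: descent 1, river 14
min |a| on river = 2

2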